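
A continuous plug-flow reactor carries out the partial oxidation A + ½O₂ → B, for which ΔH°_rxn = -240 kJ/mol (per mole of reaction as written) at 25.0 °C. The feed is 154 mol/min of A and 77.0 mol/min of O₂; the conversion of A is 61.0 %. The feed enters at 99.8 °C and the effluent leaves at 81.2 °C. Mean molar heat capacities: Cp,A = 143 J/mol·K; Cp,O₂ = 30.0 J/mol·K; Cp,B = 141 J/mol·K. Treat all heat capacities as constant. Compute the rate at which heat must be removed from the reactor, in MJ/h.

Extent of reaction ξ = 0.610 × 154 = 93.94 mol/min
Reaction term: ξ·ΔH°_rxn = 93.94 × -240 = -22546 kJ/min
Sensible, feed 99.8→25 °C: -1820 kJ/min
Outlet flows (mol/min): A 60.06, O₂ 30.03, B 93.94
Sensible, products 25→81.2 °C: 1277.7 kJ/min
Q = ΔH = -23088 kJ/min = -384.8 kW
Heat removed = 1385.3 MJ/h

Q_out = 1390 MJ/h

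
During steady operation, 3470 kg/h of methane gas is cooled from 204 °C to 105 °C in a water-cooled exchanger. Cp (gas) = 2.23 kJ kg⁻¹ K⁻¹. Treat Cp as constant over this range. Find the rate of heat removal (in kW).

Q = ṁ·Cp·ΔT = 3470 × 2.23 × (105 − 204) = -766070 kJ/h
Converting: 766070 / 3600 s = 212.8 kW

Q_c = 213 kW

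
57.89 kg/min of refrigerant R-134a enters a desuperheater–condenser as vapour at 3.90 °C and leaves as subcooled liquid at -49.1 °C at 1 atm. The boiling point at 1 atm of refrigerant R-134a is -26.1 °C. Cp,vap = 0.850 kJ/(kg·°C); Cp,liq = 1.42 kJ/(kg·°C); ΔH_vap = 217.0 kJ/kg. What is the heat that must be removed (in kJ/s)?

vapour 3.90→-26.1 °C: -25.5 kJ/kg
condensation at -26.1 °C: -217 kJ/kg
liquid -26.1→-49.1 °C: -32.66 kJ/kg
Δh = -25.5 + -217 + -32.66 = -275.16 kJ/kg
Q = ṁ·Δh = 57.89 kg/min × -275.16 kJ/kg = -15929 kJ/min
|Q| = 265.48 kW

Q_c = 265 kJ/s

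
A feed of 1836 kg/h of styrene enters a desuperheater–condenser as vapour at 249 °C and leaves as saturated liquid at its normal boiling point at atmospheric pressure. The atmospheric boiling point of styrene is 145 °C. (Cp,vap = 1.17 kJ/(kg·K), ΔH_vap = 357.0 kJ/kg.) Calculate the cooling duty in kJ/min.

vapour 249→145 °C: -121.68 kJ/kg
condensation at 145 °C: -357 kJ/kg
Δh = -121.68 + -357 = -478.68 kJ/kg
Q = ṁ·Δh = 1836 kg/h × -478.68 kJ/kg = -878860 kJ/h
|Q| = 244.13 kW = 14648 kJ/min

Q_c = 14600 kJ/min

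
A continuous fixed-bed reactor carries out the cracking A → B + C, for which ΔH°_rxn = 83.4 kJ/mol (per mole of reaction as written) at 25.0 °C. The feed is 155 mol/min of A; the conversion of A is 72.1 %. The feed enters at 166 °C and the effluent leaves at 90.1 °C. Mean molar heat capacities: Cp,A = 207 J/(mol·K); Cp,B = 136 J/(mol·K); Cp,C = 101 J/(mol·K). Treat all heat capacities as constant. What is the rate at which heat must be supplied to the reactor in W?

Extent of reaction ξ = 0.721 × 155 = 111.75 mol/min
Reaction term: ξ·ΔH°_rxn = 111.75 × 83.4 = 9320.4 kJ/min
Sensible, feed 166→25 °C: -4524 kJ/min
Outlet flows (mol/min): A 43.245, B 111.75, C 111.75
Sensible, products 25→90.1 °C: 2307 kJ/min
Q = ΔH = 7103.4 kJ/min = 118.39 kW
Heat supplied = 118390 W

Q_in = 118000 W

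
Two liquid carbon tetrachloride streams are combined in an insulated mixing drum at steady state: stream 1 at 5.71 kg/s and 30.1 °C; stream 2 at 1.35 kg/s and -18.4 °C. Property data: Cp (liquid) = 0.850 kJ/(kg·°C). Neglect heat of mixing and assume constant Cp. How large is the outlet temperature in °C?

Adiabatic, steady state ⇒ Σ ṁᵢCp,ᵢ(T_out − Tᵢ) = 0
T_out = Σ ṁᵢCp,ᵢTᵢ / Σ ṁᵢCp,ᵢ
      = 124.98 / 6.001 = 20.826 °C

T_out = 20.8 °C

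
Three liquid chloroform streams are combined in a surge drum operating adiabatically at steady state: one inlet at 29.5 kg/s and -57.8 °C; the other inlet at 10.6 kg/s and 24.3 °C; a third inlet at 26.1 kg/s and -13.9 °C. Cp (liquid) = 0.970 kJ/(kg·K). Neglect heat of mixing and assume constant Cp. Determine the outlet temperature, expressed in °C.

Adiabatic, steady state ⇒ Σ ṁᵢCp,ᵢ(T_out − Tᵢ) = 0
T_out = Σ ṁᵢCp,ᵢTᵢ / Σ ṁᵢCp,ᵢ
      = -1756 / 64.214 = -27.346 °C

T_out = -27.3 °C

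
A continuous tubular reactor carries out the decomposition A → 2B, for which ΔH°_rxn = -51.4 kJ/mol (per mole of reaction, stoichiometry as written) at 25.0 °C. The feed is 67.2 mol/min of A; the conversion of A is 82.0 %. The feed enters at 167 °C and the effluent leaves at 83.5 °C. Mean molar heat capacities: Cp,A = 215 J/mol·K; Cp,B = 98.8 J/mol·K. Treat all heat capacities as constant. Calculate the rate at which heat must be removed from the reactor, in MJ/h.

Extent of reaction ξ = 0.820 × 67.2 = 55.104 mol/min
Reaction term: ξ·ΔH°_rxn = 55.104 × -51.4 = -2832.3 kJ/min
Sensible, feed 167→25 °C: -2051.6 kJ/min
Outlet flows (mol/min): A 12.096, B 110.21
Sensible, products 25→83.5 °C: 789.12 kJ/min
Q = ΔH = -4094.8 kJ/min = -68.247 kW
Heat removed = 245.69 MJ/h

Q_out = 246 MJ/h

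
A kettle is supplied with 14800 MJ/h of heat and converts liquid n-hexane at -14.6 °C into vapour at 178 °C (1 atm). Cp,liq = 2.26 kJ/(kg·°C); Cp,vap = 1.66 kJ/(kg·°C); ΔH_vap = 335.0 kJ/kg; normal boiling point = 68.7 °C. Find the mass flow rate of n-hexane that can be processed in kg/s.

ṁ = 5.83 kg/s

Δh = 2.26×(68.7−-14.6) + 335.0 + 1.66×(178−68.7) = 704.7 kJ/kg
Q = 14800 MJ/h = 4111.1 kJ/s = 4111.1 kJ/s
ṁ = Q/Δh = 4111.1 / 704.7 = 5.8339 kg/s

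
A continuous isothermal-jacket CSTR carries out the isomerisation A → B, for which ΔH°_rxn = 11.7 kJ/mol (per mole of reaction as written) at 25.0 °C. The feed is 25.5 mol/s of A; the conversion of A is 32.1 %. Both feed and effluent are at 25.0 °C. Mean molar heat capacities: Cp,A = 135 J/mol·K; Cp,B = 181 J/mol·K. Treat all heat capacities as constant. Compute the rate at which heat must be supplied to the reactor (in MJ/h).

Q_in = 345 MJ/h

Extent of reaction ξ = 0.321 × 25.5 = 8.1855 mol/s
Reaction term: ξ·ΔH°_rxn = 8.1855 × 11.7 = 95.77 kJ/s
Q = ΔH = 95.77 kJ/s = 95.77 kW
Heat supplied = 344.77 MJ/h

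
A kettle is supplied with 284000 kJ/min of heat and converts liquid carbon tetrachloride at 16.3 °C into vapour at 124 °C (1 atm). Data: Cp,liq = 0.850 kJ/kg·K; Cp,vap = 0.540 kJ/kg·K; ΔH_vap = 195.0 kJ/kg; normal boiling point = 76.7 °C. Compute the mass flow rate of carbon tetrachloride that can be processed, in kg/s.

Δh = 0.850×(76.7−16.3) + 195.0 + 0.540×(124−76.7) = 271.88 kJ/kg
Q = 284000 kJ/min = 4733.3 kJ/s = 4733.3 kJ/s
ṁ = Q/Δh = 4733.3 / 271.88 = 17.41 kg/s

ṁ = 17.4 kg/s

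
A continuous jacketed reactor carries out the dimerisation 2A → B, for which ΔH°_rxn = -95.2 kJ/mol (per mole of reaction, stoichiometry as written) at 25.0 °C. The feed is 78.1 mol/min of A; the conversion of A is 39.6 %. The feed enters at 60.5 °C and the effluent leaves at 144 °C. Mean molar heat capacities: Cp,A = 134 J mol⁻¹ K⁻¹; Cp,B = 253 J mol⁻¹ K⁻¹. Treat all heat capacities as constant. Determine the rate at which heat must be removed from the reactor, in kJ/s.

Extent of reaction ξ = 0.396 × 78.1 / 2 = 15.464 mol/min
Reaction term: ξ·ΔH°_rxn = 15.464 × -95.2 = -1472.2 kJ/min
Sensible, feed 60.5→25 °C: -371.52 kJ/min
Outlet flows (mol/min): A 47.172, B 15.464
Sensible, products 25→144 °C: 1217.8 kJ/min
Q = ΔH = -625.9 kJ/min = -10.432 kW
Heat removed = 10.432 kJ/s

Q_out = 10.4 kJ/s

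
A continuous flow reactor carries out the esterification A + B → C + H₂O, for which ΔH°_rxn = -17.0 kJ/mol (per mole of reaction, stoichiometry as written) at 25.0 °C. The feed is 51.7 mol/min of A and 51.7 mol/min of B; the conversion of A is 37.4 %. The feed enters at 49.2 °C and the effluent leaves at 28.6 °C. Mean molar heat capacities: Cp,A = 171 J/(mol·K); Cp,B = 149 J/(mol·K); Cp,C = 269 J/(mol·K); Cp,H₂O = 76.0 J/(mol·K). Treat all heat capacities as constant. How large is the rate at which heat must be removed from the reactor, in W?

Extent of reaction ξ = 0.374 × 51.7 = 19.336 mol/min
Reaction term: ξ·ΔH°_rxn = 19.336 × -17.0 = -328.71 kJ/min
Sensible, feed 49.2→25 °C: -400.36 kJ/min
Outlet flows (mol/min): A 32.364, B 32.364, C 19.336, H₂O 19.336
Sensible, products 25→28.6 °C: 61.299 kJ/min
Q = ΔH = -667.77 kJ/min = -11.13 kW
Heat removed = 11130 W

Q_out = 11100 W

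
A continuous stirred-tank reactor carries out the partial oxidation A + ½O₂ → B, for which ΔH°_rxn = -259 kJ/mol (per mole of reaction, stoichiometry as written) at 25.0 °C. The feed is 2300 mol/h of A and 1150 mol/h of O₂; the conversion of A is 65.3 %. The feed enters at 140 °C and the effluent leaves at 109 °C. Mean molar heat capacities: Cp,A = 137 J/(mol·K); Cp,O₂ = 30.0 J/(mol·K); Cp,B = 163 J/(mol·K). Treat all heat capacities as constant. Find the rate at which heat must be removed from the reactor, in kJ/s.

Q_out = 111 kJ/s

Extent of reaction ξ = 0.653 × 2300 = 1501.9 mol/h
Reaction term: ξ·ΔH°_rxn = 1501.9 × -259 = -388990 kJ/h
Sensible, feed 140→25 °C: -40204 kJ/h
Outlet flows (mol/h): A 798.1, O₂ 399.05, B 1501.9
Sensible, products 25→109 °C: 30754 kJ/h
Q = ΔH = -398440 kJ/h = -110.68 kW
Heat removed = 110.68 kJ/s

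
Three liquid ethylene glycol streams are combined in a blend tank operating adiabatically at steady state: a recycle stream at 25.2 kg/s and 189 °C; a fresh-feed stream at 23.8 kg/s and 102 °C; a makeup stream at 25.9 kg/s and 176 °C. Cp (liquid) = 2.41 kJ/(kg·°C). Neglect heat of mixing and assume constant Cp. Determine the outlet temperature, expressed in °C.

Energy balance with Q = 0: Σ ṁᵢCp,ᵢ(T_out − Tᵢ) = 0
T_out = Σ ṁᵢCp,ᵢTᵢ / Σ ṁᵢCp,ᵢ
      = 28315 / 180.51 = 156.86 °C

T_out = 157 °C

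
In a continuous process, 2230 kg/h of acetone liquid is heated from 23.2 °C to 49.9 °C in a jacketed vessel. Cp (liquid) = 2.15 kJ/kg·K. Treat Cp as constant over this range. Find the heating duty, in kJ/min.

Q = ṁ·Cp·ΔT = 2230 × 2.15 × (49.9 − 23.2) = 128010 kJ/h
Converting: 128010 / 3600 s = 35.559 kW
Heating duty = 2133.6 kJ/min

Q = 2130 kJ/min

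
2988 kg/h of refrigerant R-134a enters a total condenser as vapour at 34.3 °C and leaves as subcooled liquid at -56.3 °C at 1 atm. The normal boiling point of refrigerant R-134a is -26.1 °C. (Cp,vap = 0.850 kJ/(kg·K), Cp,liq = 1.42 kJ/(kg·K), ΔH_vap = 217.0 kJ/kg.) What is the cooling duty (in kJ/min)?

vapour 34.3→-26.1 °C: -51.34 kJ/kg
condensation at -26.1 °C: -217 kJ/kg
liquid -26.1→-56.3 °C: -42.884 kJ/kg
Δh = -51.34 + -217 + -42.884 = -311.22 kJ/kg
Q = ṁ·Δh = 2988 kg/h × -311.22 kJ/kg = -929940 kJ/h
|Q| = 258.32 kW = 15499 kJ/min

Q_c = 15500 kJ/min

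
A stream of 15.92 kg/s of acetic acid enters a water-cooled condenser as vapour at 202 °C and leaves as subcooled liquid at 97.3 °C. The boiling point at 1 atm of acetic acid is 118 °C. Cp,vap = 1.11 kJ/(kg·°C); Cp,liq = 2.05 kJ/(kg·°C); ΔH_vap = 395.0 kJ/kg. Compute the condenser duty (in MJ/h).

vapour 202→118 °C: -93.24 kJ/kg
condensation at 118 °C: -395 kJ/kg
liquid 118→97.3 °C: -42.435 kJ/kg
Δh = -93.24 + -395 + -42.435 = -530.67 kJ/kg
Q = ṁ·Δh = 15.92 kg/s × -530.67 kJ/kg = -8448.3 kJ/s
|Q| = 8448.3 kW = 30414 MJ/h

Q_c = 30400 MJ/h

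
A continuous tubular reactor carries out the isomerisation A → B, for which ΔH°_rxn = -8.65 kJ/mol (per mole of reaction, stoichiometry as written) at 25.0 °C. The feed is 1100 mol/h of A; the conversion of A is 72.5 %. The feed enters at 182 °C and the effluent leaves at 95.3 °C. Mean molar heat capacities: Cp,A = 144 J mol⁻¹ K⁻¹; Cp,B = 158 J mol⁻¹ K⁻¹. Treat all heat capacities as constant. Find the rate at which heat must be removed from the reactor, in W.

Q_out = 5510 W

Extent of reaction ξ = 0.725 × 1100 = 797.5 mol/h
Reaction term: ξ·ΔH°_rxn = 797.5 × -8.65 = -6898.4 kJ/h
Sensible, feed 182→25 °C: -24869 kJ/h
Outlet flows (mol/h): A 302.5, B 797.5
Sensible, products 25→95.3 °C: 11920 kJ/h
Q = ΔH = -19847 kJ/h = -5.513 kW
Heat removed = 5513 W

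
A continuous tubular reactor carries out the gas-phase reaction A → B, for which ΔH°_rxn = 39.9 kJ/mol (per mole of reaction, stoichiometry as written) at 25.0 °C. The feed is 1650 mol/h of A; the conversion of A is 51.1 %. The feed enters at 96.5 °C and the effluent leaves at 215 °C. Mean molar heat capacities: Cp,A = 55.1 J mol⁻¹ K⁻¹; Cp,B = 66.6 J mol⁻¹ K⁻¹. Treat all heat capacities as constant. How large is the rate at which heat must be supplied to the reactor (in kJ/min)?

Extent of reaction ξ = 0.511 × 1650 = 843.15 mol/h
Reaction term: ξ·ΔH°_rxn = 843.15 × 39.9 = 33642 kJ/h
Sensible, feed 96.5→25 °C: -6500.4 kJ/h
Outlet flows (mol/h): A 806.85, B 843.15
Sensible, products 25→215 °C: 19116 kJ/h
Q = ΔH = 46257 kJ/h = 12.849 kW
Heat supplied = 770.96 kJ/min

Q_in = 771 kJ/min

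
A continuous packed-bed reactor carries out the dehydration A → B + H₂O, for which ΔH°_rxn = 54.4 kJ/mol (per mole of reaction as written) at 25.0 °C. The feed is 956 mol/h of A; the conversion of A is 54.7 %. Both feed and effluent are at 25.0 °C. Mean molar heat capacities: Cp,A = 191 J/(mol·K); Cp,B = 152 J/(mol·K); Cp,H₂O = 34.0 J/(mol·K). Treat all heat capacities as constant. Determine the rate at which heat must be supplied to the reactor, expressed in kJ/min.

Extent of reaction ξ = 0.547 × 956 = 522.93 mol/h
Reaction term: ξ·ΔH°_rxn = 522.93 × 54.4 = 28448 kJ/h
Q = ΔH = 28448 kJ/h = 7.9021 kW
Heat supplied = 474.13 kJ/min

Q_in = 474 kJ/min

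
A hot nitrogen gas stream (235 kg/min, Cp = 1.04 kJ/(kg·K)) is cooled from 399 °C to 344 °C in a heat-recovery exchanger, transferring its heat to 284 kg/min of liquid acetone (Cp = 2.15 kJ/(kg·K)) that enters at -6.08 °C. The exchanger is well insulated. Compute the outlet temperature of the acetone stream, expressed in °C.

T_c,out = 15.9 °C

Heat released by hot stream: Q = 235 × 1.04 × (399 − 344) = 13442 kJ/min
Energy balance on cold side (adiabatic exchanger): Q = ṁ_c·Cp_c·(T_c,out − T_c,in)
T_c,out = -6.08 + 13442/(284 × 2.15) = 15.934 °C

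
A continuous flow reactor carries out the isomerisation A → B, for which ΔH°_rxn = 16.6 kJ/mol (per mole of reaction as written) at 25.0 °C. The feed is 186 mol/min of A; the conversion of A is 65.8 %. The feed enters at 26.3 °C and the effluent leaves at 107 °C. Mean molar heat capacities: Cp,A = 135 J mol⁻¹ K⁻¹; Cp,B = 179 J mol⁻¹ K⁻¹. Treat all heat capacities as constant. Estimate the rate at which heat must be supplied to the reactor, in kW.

Q_in = 75.0 kW

Extent of reaction ξ = 0.658 × 186 = 122.39 mol/min
Reaction term: ξ·ΔH°_rxn = 122.39 × 16.6 = 2031.6 kJ/min
Sensible, feed 26.3→25 °C: -32.643 kJ/min
Outlet flows (mol/min): A 63.612, B 122.39
Sensible, products 25→107 °C: 2500.6 kJ/min
Q = ΔH = 4499.6 kJ/min = 74.993 kW
Heat supplied = 74.993 kW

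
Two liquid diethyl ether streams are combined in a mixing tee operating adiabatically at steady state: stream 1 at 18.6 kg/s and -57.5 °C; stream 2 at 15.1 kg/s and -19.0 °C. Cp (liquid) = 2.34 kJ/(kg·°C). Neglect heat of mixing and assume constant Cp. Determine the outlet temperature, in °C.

Energy balance with Q = 0: Σ ṁᵢCp,ᵢ(T_out − Tᵢ) = 0
T_out = Σ ṁᵢCp,ᵢTᵢ / Σ ṁᵢCp,ᵢ
      = -3174 / 78.858 = -40.249 °C

T_out = -40.2 °C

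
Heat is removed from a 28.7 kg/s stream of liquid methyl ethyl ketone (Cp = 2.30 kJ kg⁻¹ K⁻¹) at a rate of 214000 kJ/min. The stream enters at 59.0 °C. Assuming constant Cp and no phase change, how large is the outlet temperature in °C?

T_out = 4.97 °C

Q = 214000 kJ/min = 3566.7 kJ/s
ΔT = Q/(ṁ·Cp) = 3566.7/(28.7×2.30) = 54.032 K
T_out = 59.0 − 54.032 = 4.9678 °C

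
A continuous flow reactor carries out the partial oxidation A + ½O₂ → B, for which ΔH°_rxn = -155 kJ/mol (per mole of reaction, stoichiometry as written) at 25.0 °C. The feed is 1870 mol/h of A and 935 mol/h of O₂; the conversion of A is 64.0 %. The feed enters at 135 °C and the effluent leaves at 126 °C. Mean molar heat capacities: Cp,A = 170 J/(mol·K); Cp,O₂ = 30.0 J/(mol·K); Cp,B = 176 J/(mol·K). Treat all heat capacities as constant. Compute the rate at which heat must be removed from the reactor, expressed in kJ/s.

Extent of reaction ξ = 0.640 × 1870 = 1196.8 mol/h
Reaction term: ξ·ΔH°_rxn = 1196.8 × -155 = -185500 kJ/h
Sensible, feed 135→25 °C: -38054 kJ/h
Outlet flows (mol/h): A 673.2, O₂ 336.6, B 1196.8
Sensible, products 25→126 °C: 33853 kJ/h
Q = ΔH = -189710 kJ/h = -52.696 kW
Heat removed = 52.696 kJ/s

Q_out = 52.7 kJ/s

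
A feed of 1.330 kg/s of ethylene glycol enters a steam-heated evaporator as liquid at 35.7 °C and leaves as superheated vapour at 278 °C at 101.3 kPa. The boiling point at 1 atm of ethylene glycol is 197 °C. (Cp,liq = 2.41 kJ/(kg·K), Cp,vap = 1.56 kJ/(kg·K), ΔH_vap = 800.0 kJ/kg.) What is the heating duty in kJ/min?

Q = 105000 kJ/min

liquid 35.7→197 °C: 388.73 kJ/kg
vaporisation at 197 °C: 800 kJ/kg
vapour 197→278 °C: 126.36 kJ/kg
Δh = 388.73 + 800 + 126.36 = 1315.1 kJ/kg
Q = ṁ·Δh = 1.330 kg/s × 1315.1 kJ/kg = 1749.1 kJ/s
|Q| = 1749.1 kW = 104940 kJ/min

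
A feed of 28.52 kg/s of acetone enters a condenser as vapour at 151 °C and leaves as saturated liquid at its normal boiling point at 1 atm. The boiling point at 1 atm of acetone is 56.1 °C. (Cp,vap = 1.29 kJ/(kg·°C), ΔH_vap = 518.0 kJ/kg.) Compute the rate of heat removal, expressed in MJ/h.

Q_c = 65800 MJ/h

vapour 151→56.1 °C: -122.42 kJ/kg
condensation at 56.1 °C: -518 kJ/kg
Δh = -122.42 + -518 = -640.42 kJ/kg
Q = ṁ·Δh = 28.52 kg/s × -640.42 kJ/kg = -18265 kJ/s
|Q| = 18265 kW = 65753 MJ/h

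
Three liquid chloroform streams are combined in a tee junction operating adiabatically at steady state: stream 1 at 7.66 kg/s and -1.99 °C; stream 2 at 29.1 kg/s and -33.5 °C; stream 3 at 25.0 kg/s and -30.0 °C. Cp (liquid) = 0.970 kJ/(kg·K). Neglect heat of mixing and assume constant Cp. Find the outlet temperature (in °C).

T_out = -28.2 °C

Adiabatic, steady state ⇒ Σ ṁᵢCp,ᵢ(T_out − Tᵢ) = 0
Σ ṁᵢCp,ᵢTᵢ = 7.66×0.970×-1.99 + 29.1×0.970×-33.5 + 25.0×0.970×-30.0 = -1687.9
Σ ṁᵢCp,ᵢ = 7.66×0.970 + 29.1×0.970 + 25.0×0.970 = 59.907
T_out = -1687.9 / 59.907 = -28.175 °C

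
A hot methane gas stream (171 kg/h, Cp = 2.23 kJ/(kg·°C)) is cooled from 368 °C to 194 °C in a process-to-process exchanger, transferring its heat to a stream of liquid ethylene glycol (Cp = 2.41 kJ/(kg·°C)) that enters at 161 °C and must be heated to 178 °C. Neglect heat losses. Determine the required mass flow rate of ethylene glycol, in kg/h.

ṁ_c = 1620 kg/h

Heat released by hot stream: Q = 171 × 2.23 × (368 − 194) = 66351 kJ/h
Energy balance on cold side (adiabatic exchanger): Q = ṁ_c·Cp_c·(T_c,out − T_c,in)
ṁ_c = 66351 / [2.41 × (178 − 161)] = 1619.5 kg/h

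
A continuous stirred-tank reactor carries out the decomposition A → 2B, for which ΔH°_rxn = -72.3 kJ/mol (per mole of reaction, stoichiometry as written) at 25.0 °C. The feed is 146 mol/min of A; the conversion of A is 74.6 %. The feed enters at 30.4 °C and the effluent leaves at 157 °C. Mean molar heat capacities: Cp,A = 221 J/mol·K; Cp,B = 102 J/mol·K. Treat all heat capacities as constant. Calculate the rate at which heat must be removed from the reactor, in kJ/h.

Extent of reaction ξ = 0.746 × 146 = 108.92 mol/min
Reaction term: ξ·ΔH°_rxn = 108.92 × -72.3 = -7874.6 kJ/min
Sensible, feed 30.4→25 °C: -174.24 kJ/min
Outlet flows (mol/min): A 37.084, B 217.83
Sensible, products 25→157 °C: 4014.7 kJ/min
Q = ΔH = -4034.2 kJ/min = -67.236 kW
Heat removed = 242050 kJ/h

Q_out = 242000 kJ/h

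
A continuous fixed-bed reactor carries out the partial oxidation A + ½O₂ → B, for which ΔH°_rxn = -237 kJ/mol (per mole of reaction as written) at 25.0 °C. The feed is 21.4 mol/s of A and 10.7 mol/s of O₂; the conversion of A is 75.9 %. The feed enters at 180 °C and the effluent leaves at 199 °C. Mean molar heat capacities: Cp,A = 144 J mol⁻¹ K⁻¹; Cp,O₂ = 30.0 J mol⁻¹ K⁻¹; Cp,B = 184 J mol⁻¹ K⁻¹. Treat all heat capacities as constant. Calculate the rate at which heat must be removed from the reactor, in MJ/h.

Q_out = 13400 MJ/h

Extent of reaction ξ = 0.759 × 21.4 = 16.243 mol/s
Reaction term: ξ·ΔH°_rxn = 16.243 × -237 = -3849.5 kJ/s
Sensible, feed 180→25 °C: -527.4 kJ/s
Outlet flows (mol/s): A 5.1574, O₂ 2.5787, B 16.243
Sensible, products 25→199 °C: 662.71 kJ/s
Q = ΔH = -3714.2 kJ/s = -3714.2 kW
Heat removed = 13371 MJ/h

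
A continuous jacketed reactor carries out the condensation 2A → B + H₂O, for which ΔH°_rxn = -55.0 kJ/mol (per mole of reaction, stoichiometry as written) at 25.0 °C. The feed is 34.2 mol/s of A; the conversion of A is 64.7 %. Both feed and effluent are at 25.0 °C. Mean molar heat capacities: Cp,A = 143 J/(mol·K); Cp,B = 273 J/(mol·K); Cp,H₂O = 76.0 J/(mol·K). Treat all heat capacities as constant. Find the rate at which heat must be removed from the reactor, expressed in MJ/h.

Q_out = 2190 MJ/h

Extent of reaction ξ = 0.647 × 34.2 / 2 = 11.064 mol/s
Reaction term: ξ·ΔH°_rxn = 11.064 × -55.0 = -608.5 kJ/s
Q = ΔH = -608.5 kJ/s = -608.5 kW
Heat removed = 2190.6 MJ/h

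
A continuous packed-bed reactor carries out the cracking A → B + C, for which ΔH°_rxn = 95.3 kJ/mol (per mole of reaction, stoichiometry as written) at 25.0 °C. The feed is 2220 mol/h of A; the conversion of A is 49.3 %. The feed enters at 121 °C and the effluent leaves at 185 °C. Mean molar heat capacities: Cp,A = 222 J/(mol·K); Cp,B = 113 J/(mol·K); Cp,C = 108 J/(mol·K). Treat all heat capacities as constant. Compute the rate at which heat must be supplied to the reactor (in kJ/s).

Extent of reaction ξ = 0.493 × 2220 = 1094.5 mol/h
Reaction term: ξ·ΔH°_rxn = 1094.5 × 95.3 = 104300 kJ/h
Sensible, feed 121→25 °C: -47313 kJ/h
Outlet flows (mol/h): A 1125.5, B 1094.5, C 1094.5
Sensible, products 25→185 °C: 78679 kJ/h
Q = ΔH = 135670 kJ/h = 37.686 kW
Heat supplied = 37.686 kJ/s

Q_in = 37.7 kJ/s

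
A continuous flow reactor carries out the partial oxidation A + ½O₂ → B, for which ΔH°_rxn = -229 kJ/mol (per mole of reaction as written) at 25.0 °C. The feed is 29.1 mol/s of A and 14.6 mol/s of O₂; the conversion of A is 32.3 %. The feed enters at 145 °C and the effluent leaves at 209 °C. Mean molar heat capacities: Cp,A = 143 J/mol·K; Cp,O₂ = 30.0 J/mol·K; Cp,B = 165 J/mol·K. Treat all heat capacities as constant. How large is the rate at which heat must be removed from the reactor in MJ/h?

Q_out = 6650 MJ/h

Extent of reaction ξ = 0.323 × 29.1 = 9.3993 mol/s
Reaction term: ξ·ΔH°_rxn = 9.3993 × -229 = -2152.4 kJ/s
Sensible, feed 145→25 °C: -551.92 kJ/s
Outlet flows (mol/s): A 19.701, O₂ 9.9003, B 9.3993
Sensible, products 25→209 °C: 858.38 kJ/s
Q = ΔH = -1846 kJ/s = -1846 kW
Heat removed = 6645.5 MJ/h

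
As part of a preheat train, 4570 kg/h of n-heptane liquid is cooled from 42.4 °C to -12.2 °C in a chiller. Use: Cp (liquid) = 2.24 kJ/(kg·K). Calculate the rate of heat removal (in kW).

Q_c = 155 kW

Q = ṁ·Cp·ΔT = 4570 × 2.24 × (-12.2 − 42.4) = -558930 kJ/h
Converting: 558930 / 3600 s = 155.26 kW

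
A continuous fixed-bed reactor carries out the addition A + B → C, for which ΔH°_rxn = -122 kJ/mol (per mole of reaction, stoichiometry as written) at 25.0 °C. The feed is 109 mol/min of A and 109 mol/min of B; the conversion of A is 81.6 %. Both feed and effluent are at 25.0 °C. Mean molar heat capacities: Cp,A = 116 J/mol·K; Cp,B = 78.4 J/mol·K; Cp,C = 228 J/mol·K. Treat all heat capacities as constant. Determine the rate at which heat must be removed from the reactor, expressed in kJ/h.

Q_out = 651000 kJ/h

Extent of reaction ξ = 0.816 × 109 = 88.944 mol/min
Reaction term: ξ·ΔH°_rxn = 88.944 × -122 = -10851 kJ/min
Q = ΔH = -10851 kJ/min = -180.85 kW
Heat removed = 651070 kJ/h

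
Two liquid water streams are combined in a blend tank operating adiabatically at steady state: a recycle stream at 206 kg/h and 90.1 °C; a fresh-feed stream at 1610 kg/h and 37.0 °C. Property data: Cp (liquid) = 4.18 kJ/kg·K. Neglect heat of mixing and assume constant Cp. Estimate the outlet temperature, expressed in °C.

T_out = 43.0 °C

Energy balance with Q = 0: Σ ṁᵢCp,ᵢ(T_out − Tᵢ) = 0
Σ ṁᵢCp,ᵢTᵢ = 206×4.18×90.1 + 1610×4.18×37.0 = 326590
Σ ṁᵢCp,ᵢ = 206×4.18 + 1610×4.18 = 7590.9
T_out = 326590 / 7590.9 = 43.023 °C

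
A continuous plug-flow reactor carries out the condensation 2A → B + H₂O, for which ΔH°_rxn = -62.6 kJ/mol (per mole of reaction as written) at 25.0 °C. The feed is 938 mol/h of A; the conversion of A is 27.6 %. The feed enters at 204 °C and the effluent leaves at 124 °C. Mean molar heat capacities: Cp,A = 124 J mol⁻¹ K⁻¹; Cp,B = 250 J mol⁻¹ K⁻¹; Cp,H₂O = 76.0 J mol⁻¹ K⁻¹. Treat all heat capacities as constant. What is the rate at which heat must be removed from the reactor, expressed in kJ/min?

Extent of reaction ξ = 0.276 × 938 / 2 = 129.44 mol/h
Reaction term: ξ·ΔH°_rxn = 129.44 × -62.6 = -8103.2 kJ/h
Sensible, feed 204→25 °C: -20820 kJ/h
Outlet flows (mol/h): A 679.11, B 129.44, H₂O 129.44
Sensible, products 25→124 °C: 12514 kJ/h
Q = ΔH = -16409 kJ/h = -4.5579 kW
Heat removed = 273.48 kJ/min

Q_out = 273 kJ/min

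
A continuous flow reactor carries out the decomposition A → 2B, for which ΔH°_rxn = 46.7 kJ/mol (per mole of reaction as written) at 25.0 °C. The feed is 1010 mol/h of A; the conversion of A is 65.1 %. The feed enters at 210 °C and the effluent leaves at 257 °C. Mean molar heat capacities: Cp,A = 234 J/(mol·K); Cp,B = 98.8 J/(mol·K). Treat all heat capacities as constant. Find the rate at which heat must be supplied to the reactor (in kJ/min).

Q_in = 604 kJ/min

Extent of reaction ξ = 0.651 × 1010 = 657.51 mol/h
Reaction term: ξ·ΔH°_rxn = 657.51 × 46.7 = 30706 kJ/h
Sensible, feed 210→25 °C: -43723 kJ/h
Outlet flows (mol/h): A 352.49, B 1315
Sensible, products 25→257 °C: 49278 kJ/h
Q = ΔH = 36261 kJ/h = 10.073 kW
Heat supplied = 604.35 kJ/min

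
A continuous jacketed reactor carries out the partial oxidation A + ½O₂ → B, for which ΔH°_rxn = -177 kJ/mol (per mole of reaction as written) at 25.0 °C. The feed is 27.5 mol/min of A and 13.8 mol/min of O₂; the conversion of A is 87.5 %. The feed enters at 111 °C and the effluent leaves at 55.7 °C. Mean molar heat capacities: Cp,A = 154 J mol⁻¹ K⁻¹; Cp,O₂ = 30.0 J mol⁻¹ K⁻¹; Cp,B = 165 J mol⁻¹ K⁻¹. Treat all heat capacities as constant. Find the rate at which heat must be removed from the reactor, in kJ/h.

Extent of reaction ξ = 0.875 × 27.5 = 24.062 mol/min
Reaction term: ξ·ΔH°_rxn = 24.062 × -177 = -4259.1 kJ/min
Sensible, feed 111→25 °C: -399.81 kJ/min
Outlet flows (mol/min): A 3.4375, O₂ 1.7688, B 24.062
Sensible, products 25→55.7 °C: 139.77 kJ/min
Q = ΔH = -4519.1 kJ/min = -75.318 kW
Heat removed = 271150 kJ/h

Q_out = 271000 kJ/h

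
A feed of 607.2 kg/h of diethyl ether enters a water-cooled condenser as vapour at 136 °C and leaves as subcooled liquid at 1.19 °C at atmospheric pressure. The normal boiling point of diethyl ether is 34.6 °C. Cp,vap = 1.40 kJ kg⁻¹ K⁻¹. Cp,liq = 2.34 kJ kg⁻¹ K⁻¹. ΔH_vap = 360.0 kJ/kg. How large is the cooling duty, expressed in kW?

vapour 136→34.6 °C: -141.96 kJ/kg
condensation at 34.6 °C: -360 kJ/kg
liquid 34.6→1.19 °C: -78.179 kJ/kg
Δh = -141.96 + -360 + -78.179 = -580.14 kJ/kg
Q = ṁ·Δh = 607.2 kg/h × -580.14 kJ/kg = -352260 kJ/h
|Q| = 97.85 kW

Q_c = 97.9 kW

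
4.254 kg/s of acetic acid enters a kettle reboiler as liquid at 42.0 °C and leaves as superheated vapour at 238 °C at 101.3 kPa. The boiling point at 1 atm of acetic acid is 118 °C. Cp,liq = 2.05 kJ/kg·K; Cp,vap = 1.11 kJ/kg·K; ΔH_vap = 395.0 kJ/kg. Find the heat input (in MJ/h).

liquid 42.0→118 °C: 155.8 kJ/kg
vaporisation at 118 °C: 395 kJ/kg
vapour 118→238 °C: 133.2 kJ/kg
Δh = 155.8 + 395 + 133.2 = 684 kJ/kg
Q = ṁ·Δh = 4.254 kg/s × 684 kJ/kg = 2909.7 kJ/s
|Q| = 2909.7 kW = 10475 MJ/h

Q = 10500 MJ/h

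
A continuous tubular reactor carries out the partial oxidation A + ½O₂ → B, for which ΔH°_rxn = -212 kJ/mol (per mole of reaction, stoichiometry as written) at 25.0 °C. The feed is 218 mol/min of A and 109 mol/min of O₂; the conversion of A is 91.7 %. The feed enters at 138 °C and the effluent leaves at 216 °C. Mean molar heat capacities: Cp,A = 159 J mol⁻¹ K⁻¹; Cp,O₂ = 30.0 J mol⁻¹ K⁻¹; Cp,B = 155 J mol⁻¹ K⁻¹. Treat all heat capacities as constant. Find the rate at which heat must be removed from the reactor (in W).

Extent of reaction ξ = 0.917 × 218 = 199.91 mol/min
Reaction term: ξ·ΔH°_rxn = 199.91 × -212 = -42380 kJ/min
Sensible, feed 138→25 °C: -4286.3 kJ/min
Outlet flows (mol/min): A 18.094, O₂ 9.047, B 199.91
Sensible, products 25→216 °C: 6519.6 kJ/min
Q = ΔH = -40147 kJ/min = -669.11 kW
Heat removed = 669110 W

Q_out = 669000 W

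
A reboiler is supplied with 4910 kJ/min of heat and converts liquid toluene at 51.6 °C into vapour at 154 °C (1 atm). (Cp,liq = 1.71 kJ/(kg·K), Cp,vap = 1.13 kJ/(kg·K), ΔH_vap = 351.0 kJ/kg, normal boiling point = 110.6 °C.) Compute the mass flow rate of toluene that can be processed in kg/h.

ṁ = 588 kg/h

Δh = 1.71×(110.6−51.6) + 351.0 + 1.13×(154−110.6) = 500.93 kJ/kg
Q = 4910 kJ/min = 81.833 kJ/s = 294600 kJ/h
ṁ = Q/Δh = 294600 / 500.93 = 588.1 kg/h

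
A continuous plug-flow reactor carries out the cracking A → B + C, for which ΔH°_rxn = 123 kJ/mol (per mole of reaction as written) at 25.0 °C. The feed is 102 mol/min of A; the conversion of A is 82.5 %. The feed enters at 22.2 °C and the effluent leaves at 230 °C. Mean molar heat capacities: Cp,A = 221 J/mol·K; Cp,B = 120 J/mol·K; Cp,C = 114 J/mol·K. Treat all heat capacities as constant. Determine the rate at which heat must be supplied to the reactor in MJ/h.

Extent of reaction ξ = 0.825 × 102 = 84.15 mol/min
Reaction term: ξ·ΔH°_rxn = 84.15 × 123 = 10350 kJ/min
Sensible, feed 22.2→25 °C: 63.118 kJ/min
Outlet flows (mol/min): A 17.85, B 84.15, C 84.15
Sensible, products 25→230 °C: 4845.4 kJ/min
Q = ΔH = 15259 kJ/min = 254.32 kW
Heat supplied = 915.54 MJ/h

Q_in = 916 MJ/h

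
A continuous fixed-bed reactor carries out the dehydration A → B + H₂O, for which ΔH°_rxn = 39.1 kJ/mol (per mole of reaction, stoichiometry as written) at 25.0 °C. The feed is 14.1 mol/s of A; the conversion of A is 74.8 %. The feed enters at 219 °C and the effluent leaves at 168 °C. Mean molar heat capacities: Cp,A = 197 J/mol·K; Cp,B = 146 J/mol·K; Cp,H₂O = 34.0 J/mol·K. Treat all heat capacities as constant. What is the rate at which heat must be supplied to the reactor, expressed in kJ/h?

Q_in = 882000 kJ/h

Extent of reaction ξ = 0.748 × 14.1 = 10.547 mol/s
Reaction term: ξ·ΔH°_rxn = 10.547 × 39.1 = 412.38 kJ/s
Sensible, feed 219→25 °C: -538.87 kJ/s
Outlet flows (mol/s): A 3.5532, B 10.547, H₂O 10.547
Sensible, products 25→168 °C: 371.57 kJ/s
Q = ΔH = 245.08 kJ/s = 245.08 kW
Heat supplied = 882280 kJ/h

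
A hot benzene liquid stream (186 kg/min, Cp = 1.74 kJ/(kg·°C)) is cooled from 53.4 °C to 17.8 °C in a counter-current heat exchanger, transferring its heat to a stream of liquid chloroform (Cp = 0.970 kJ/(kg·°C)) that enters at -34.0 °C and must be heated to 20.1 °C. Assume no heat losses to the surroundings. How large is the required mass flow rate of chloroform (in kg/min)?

ṁ_c = 220 kg/min

Heat released by hot stream: Q = 186 × 1.74 × (53.4 − 17.8) = 11522 kJ/min
Energy balance on cold side (adiabatic exchanger): Q = ṁ_c·Cp_c·(T_c,out − T_c,in)
ṁ_c = 11522 / [0.970 × (20.1 − -34.0)] = 219.55 kg/min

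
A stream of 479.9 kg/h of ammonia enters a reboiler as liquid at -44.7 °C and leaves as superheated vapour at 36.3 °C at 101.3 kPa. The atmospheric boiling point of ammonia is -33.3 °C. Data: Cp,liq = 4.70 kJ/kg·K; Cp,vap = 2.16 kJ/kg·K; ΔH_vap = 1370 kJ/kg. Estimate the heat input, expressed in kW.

Q = 210 kW

liquid -44.7→-33.3 °C: 53.58 kJ/kg
vaporisation at -33.3 °C: 1370 kJ/kg
vapour -33.3→36.3 °C: 150.34 kJ/kg
Δh = 53.58 + 1370 + 150.34 = 1573.9 kJ/kg
Q = ṁ·Δh = 479.9 kg/h × 1573.9 kJ/kg = 755320 kJ/h
|Q| = 209.81 kW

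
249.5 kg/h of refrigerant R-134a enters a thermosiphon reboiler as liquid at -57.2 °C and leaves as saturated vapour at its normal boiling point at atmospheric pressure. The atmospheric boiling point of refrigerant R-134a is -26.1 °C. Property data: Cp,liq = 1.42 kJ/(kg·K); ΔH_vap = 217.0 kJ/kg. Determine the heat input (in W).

Q = 18100 W

liquid -57.2→-26.1 °C: 44.162 kJ/kg
vaporisation at -26.1 °C: 217 kJ/kg
Δh = 44.162 + 217 = 261.16 kJ/kg
Q = ṁ·Δh = 249.5 kg/h × 261.16 kJ/kg = 65160 kJ/h
|Q| = 18.1 kW = 18100 W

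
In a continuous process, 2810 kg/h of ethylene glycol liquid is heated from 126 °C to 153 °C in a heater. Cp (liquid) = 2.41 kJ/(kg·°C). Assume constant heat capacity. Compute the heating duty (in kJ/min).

Q = 3050 kJ/min

Q = ṁ·Cp·ΔT = 2810 × 2.41 × (153 − 126) = 182850 kJ/h
Converting: 182850 / 3600 s = 50.791 kW
Heating duty = 3047.4 kJ/min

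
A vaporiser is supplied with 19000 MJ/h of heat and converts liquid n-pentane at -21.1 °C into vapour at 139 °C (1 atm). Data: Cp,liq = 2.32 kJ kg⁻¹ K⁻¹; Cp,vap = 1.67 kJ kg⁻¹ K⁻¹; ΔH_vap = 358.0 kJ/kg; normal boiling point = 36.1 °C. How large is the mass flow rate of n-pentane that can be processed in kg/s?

ṁ = 7.97 kg/s

Δh = 2.32×(36.1−-21.1) + 358.0 + 1.67×(139−36.1) = 662.55 kJ/kg
Q = 19000 MJ/h = 5277.8 kJ/s = 5277.8 kJ/s
ṁ = Q/Δh = 5277.8 / 662.55 = 7.9659 kg/s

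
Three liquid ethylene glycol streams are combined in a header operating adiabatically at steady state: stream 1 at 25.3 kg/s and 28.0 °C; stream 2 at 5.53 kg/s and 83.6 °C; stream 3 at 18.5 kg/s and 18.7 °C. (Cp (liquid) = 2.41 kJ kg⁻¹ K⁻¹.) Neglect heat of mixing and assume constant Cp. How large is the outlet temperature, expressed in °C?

Energy balance with Q = 0: Σ ṁᵢCp,ᵢ(T_out − Tᵢ) = 0
T_out = Σ ṁᵢCp,ᵢTᵢ / Σ ṁᵢCp,ᵢ
      = 3655.1 / 118.89 = 30.745 °C

T_out = 30.7 °C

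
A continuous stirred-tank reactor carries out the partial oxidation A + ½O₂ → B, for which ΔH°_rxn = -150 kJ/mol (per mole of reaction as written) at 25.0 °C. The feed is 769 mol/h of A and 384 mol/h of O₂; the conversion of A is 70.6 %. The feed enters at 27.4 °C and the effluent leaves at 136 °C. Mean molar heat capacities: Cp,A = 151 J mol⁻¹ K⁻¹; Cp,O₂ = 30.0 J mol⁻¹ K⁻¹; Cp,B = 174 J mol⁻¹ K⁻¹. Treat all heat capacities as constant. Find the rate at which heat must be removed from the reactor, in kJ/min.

Extent of reaction ξ = 0.706 × 769 = 542.91 mol/h
Reaction term: ξ·ΔH°_rxn = 542.91 × -150 = -81437 kJ/h
Sensible, feed 27.4→25 °C: -306.33 kJ/h
Outlet flows (mol/h): A 226.09, O₂ 112.54, B 542.91
Sensible, products 25→136 °C: 14650 kJ/h
Q = ΔH = -67093 kJ/h = -18.637 kW
Heat removed = 1118.2 kJ/min

Q_out = 1120 kJ/min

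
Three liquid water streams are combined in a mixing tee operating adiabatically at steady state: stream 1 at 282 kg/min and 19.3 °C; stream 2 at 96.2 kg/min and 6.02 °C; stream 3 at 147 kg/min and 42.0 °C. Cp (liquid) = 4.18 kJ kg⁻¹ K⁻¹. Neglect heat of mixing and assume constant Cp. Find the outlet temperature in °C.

T_out = 23.2 °C

No heat crosses the boundary, so H_out = H_in.
Σ ṁᵢCp,ᵢTᵢ = 282×4.18×19.3 + 96.2×4.18×6.02 + 147×4.18×42.0 = 50978
Σ ṁᵢCp,ᵢ = 282×4.18 + 96.2×4.18 + 147×4.18 = 2195.3
T_out = 50978 / 2195.3 = 23.221 °C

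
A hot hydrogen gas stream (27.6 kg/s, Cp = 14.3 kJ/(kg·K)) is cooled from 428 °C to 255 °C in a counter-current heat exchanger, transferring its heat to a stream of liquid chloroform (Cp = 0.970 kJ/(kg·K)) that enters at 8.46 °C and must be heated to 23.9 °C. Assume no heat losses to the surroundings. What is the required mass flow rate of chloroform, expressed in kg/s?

Heat released by hot stream: Q = 27.6 × 14.3 × (428 − 255) = 68280 kJ/s
Energy balance on cold side (adiabatic exchanger): Q = ṁ_c·Cp_c·(T_c,out − T_c,in)
ṁ_c = 68280 / [0.970 × (23.9 − 8.46)] = 4559 kg/s

ṁ_c = 4560 kg/s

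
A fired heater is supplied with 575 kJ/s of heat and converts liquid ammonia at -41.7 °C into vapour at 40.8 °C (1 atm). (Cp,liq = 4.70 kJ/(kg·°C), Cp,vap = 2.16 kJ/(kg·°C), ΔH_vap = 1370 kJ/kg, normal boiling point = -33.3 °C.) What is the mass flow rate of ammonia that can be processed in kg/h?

Δh = 4.70×(-33.3−-41.7) + 1370 + 2.16×(40.8−-33.3) = 1569.5 kJ/kg
Q = 575 kJ/s = 575 kJ/s = 2.07e+06 kJ/h
ṁ = Q/Δh = 2.07e+06 / 1569.5 = 1318.9 kg/h

ṁ = 1320 kg/h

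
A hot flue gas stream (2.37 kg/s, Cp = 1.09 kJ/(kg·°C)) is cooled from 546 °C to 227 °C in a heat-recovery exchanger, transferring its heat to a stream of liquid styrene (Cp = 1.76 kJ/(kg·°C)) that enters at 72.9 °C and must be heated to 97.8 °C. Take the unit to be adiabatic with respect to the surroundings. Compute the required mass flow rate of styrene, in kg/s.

Heat released by hot stream: Q = 2.37 × 1.09 × (546 − 227) = 824.07 kJ/s
Energy balance on cold side (adiabatic exchanger): Q = ṁ_c·Cp_c·(T_c,out − T_c,in)
ṁ_c = 824.07 / [1.76 × (97.8 − 72.9)] = 18.804 kg/s

ṁ_c = 18.8 kg/s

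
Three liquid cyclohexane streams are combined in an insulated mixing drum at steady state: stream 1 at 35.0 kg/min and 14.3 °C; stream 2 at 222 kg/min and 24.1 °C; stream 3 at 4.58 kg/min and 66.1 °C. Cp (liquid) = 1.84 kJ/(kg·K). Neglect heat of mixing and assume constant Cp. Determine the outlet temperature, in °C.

T_out = 23.5 °C

Energy balance with Q = 0: Σ ṁᵢCp,ᵢ(T_out − Tᵢ) = 0
T_out = Σ ṁᵢCp,ᵢTᵢ / Σ ṁᵢCp,ᵢ
      = 11322 / 481.31 = 23.524 °C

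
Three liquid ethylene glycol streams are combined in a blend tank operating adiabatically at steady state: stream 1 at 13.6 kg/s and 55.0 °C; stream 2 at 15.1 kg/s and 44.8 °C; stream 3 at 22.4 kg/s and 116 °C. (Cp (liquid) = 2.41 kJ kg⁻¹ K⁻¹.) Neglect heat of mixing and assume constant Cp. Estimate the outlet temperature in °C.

Adiabatic, steady state ⇒ Σ ṁᵢCp,ᵢ(T_out − Tᵢ) = 0
Σ ṁᵢCp,ᵢTᵢ = 13.6×2.41×55.0 + 15.1×2.41×44.8 + 22.4×2.41×116 = 9695.1
Σ ṁᵢCp,ᵢ = 13.6×2.41 + 15.1×2.41 + 22.4×2.41 = 123.15
T_out = 9695.1 / 123.15 = 78.726 °C

T_out = 78.7 °C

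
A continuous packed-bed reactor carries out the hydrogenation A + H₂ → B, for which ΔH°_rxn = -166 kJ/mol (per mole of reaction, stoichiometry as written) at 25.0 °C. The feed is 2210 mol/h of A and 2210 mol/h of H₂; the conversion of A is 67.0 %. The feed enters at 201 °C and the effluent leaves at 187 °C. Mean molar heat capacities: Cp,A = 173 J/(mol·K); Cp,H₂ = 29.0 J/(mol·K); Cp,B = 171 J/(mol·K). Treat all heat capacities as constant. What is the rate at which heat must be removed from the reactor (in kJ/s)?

Q_out = 72.1 kJ/s

Extent of reaction ξ = 0.670 × 2210 = 1480.7 mol/h
Reaction term: ξ·ΔH°_rxn = 1480.7 × -166 = -245800 kJ/h
Sensible, feed 201→25 °C: -78570 kJ/h
Outlet flows (mol/h): A 729.3, H₂ 729.3, B 1480.7
Sensible, products 25→187 °C: 64884 kJ/h
Q = ΔH = -259480 kJ/h = -72.078 kW
Heat removed = 72.078 kJ/s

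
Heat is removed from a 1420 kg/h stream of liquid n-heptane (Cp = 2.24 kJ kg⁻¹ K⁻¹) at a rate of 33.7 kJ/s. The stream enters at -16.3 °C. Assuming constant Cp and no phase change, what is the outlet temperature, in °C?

T_out = -54.4 °C

Q = 33.7 kJ/s = 121320 kJ/h
ΔT = Q/(ṁ·Cp) = 121320/(1420×2.24) = 38.141 K
T_out = -16.3 − 38.141 = -54.441 °C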